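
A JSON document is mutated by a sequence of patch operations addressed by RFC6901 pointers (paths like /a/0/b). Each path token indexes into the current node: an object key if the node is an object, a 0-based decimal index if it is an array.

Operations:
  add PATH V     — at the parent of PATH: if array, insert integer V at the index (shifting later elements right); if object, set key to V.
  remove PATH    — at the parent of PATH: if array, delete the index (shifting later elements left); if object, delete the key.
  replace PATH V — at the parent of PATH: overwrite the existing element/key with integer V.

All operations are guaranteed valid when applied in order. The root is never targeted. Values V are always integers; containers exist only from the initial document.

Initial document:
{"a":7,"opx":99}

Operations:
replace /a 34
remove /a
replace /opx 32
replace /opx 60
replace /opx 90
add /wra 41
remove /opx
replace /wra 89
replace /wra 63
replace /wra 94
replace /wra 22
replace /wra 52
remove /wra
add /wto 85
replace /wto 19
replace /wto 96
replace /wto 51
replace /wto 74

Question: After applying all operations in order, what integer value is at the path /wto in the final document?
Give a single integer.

Answer: 74

Derivation:
After op 1 (replace /a 34): {"a":34,"opx":99}
After op 2 (remove /a): {"opx":99}
After op 3 (replace /opx 32): {"opx":32}
After op 4 (replace /opx 60): {"opx":60}
After op 5 (replace /opx 90): {"opx":90}
After op 6 (add /wra 41): {"opx":90,"wra":41}
After op 7 (remove /opx): {"wra":41}
After op 8 (replace /wra 89): {"wra":89}
After op 9 (replace /wra 63): {"wra":63}
After op 10 (replace /wra 94): {"wra":94}
After op 11 (replace /wra 22): {"wra":22}
After op 12 (replace /wra 52): {"wra":52}
After op 13 (remove /wra): {}
After op 14 (add /wto 85): {"wto":85}
After op 15 (replace /wto 19): {"wto":19}
After op 16 (replace /wto 96): {"wto":96}
After op 17 (replace /wto 51): {"wto":51}
After op 18 (replace /wto 74): {"wto":74}
Value at /wto: 74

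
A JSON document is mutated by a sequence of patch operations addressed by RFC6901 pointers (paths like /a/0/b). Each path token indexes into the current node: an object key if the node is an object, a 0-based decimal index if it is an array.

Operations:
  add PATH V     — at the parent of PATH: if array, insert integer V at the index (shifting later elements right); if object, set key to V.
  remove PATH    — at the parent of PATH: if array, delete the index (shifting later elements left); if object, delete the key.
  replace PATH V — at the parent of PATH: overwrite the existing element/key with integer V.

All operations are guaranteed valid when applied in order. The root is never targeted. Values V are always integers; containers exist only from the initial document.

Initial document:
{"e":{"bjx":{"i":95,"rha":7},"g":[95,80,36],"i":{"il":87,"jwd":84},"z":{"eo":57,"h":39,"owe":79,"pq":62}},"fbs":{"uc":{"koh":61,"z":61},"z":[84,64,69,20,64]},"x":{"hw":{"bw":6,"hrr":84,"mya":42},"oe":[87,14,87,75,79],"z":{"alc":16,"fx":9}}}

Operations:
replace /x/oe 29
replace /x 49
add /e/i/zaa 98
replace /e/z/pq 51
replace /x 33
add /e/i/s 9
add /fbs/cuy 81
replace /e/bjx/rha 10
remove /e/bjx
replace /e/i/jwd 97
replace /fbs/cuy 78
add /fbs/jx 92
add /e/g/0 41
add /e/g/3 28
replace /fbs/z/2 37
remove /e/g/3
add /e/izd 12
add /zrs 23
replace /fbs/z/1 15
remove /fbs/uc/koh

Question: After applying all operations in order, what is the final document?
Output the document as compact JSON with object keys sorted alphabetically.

After op 1 (replace /x/oe 29): {"e":{"bjx":{"i":95,"rha":7},"g":[95,80,36],"i":{"il":87,"jwd":84},"z":{"eo":57,"h":39,"owe":79,"pq":62}},"fbs":{"uc":{"koh":61,"z":61},"z":[84,64,69,20,64]},"x":{"hw":{"bw":6,"hrr":84,"mya":42},"oe":29,"z":{"alc":16,"fx":9}}}
After op 2 (replace /x 49): {"e":{"bjx":{"i":95,"rha":7},"g":[95,80,36],"i":{"il":87,"jwd":84},"z":{"eo":57,"h":39,"owe":79,"pq":62}},"fbs":{"uc":{"koh":61,"z":61},"z":[84,64,69,20,64]},"x":49}
After op 3 (add /e/i/zaa 98): {"e":{"bjx":{"i":95,"rha":7},"g":[95,80,36],"i":{"il":87,"jwd":84,"zaa":98},"z":{"eo":57,"h":39,"owe":79,"pq":62}},"fbs":{"uc":{"koh":61,"z":61},"z":[84,64,69,20,64]},"x":49}
After op 4 (replace /e/z/pq 51): {"e":{"bjx":{"i":95,"rha":7},"g":[95,80,36],"i":{"il":87,"jwd":84,"zaa":98},"z":{"eo":57,"h":39,"owe":79,"pq":51}},"fbs":{"uc":{"koh":61,"z":61},"z":[84,64,69,20,64]},"x":49}
After op 5 (replace /x 33): {"e":{"bjx":{"i":95,"rha":7},"g":[95,80,36],"i":{"il":87,"jwd":84,"zaa":98},"z":{"eo":57,"h":39,"owe":79,"pq":51}},"fbs":{"uc":{"koh":61,"z":61},"z":[84,64,69,20,64]},"x":33}
After op 6 (add /e/i/s 9): {"e":{"bjx":{"i":95,"rha":7},"g":[95,80,36],"i":{"il":87,"jwd":84,"s":9,"zaa":98},"z":{"eo":57,"h":39,"owe":79,"pq":51}},"fbs":{"uc":{"koh":61,"z":61},"z":[84,64,69,20,64]},"x":33}
After op 7 (add /fbs/cuy 81): {"e":{"bjx":{"i":95,"rha":7},"g":[95,80,36],"i":{"il":87,"jwd":84,"s":9,"zaa":98},"z":{"eo":57,"h":39,"owe":79,"pq":51}},"fbs":{"cuy":81,"uc":{"koh":61,"z":61},"z":[84,64,69,20,64]},"x":33}
After op 8 (replace /e/bjx/rha 10): {"e":{"bjx":{"i":95,"rha":10},"g":[95,80,36],"i":{"il":87,"jwd":84,"s":9,"zaa":98},"z":{"eo":57,"h":39,"owe":79,"pq":51}},"fbs":{"cuy":81,"uc":{"koh":61,"z":61},"z":[84,64,69,20,64]},"x":33}
After op 9 (remove /e/bjx): {"e":{"g":[95,80,36],"i":{"il":87,"jwd":84,"s":9,"zaa":98},"z":{"eo":57,"h":39,"owe":79,"pq":51}},"fbs":{"cuy":81,"uc":{"koh":61,"z":61},"z":[84,64,69,20,64]},"x":33}
After op 10 (replace /e/i/jwd 97): {"e":{"g":[95,80,36],"i":{"il":87,"jwd":97,"s":9,"zaa":98},"z":{"eo":57,"h":39,"owe":79,"pq":51}},"fbs":{"cuy":81,"uc":{"koh":61,"z":61},"z":[84,64,69,20,64]},"x":33}
After op 11 (replace /fbs/cuy 78): {"e":{"g":[95,80,36],"i":{"il":87,"jwd":97,"s":9,"zaa":98},"z":{"eo":57,"h":39,"owe":79,"pq":51}},"fbs":{"cuy":78,"uc":{"koh":61,"z":61},"z":[84,64,69,20,64]},"x":33}
After op 12 (add /fbs/jx 92): {"e":{"g":[95,80,36],"i":{"il":87,"jwd":97,"s":9,"zaa":98},"z":{"eo":57,"h":39,"owe":79,"pq":51}},"fbs":{"cuy":78,"jx":92,"uc":{"koh":61,"z":61},"z":[84,64,69,20,64]},"x":33}
After op 13 (add /e/g/0 41): {"e":{"g":[41,95,80,36],"i":{"il":87,"jwd":97,"s":9,"zaa":98},"z":{"eo":57,"h":39,"owe":79,"pq":51}},"fbs":{"cuy":78,"jx":92,"uc":{"koh":61,"z":61},"z":[84,64,69,20,64]},"x":33}
After op 14 (add /e/g/3 28): {"e":{"g":[41,95,80,28,36],"i":{"il":87,"jwd":97,"s":9,"zaa":98},"z":{"eo":57,"h":39,"owe":79,"pq":51}},"fbs":{"cuy":78,"jx":92,"uc":{"koh":61,"z":61},"z":[84,64,69,20,64]},"x":33}
After op 15 (replace /fbs/z/2 37): {"e":{"g":[41,95,80,28,36],"i":{"il":87,"jwd":97,"s":9,"zaa":98},"z":{"eo":57,"h":39,"owe":79,"pq":51}},"fbs":{"cuy":78,"jx":92,"uc":{"koh":61,"z":61},"z":[84,64,37,20,64]},"x":33}
After op 16 (remove /e/g/3): {"e":{"g":[41,95,80,36],"i":{"il":87,"jwd":97,"s":9,"zaa":98},"z":{"eo":57,"h":39,"owe":79,"pq":51}},"fbs":{"cuy":78,"jx":92,"uc":{"koh":61,"z":61},"z":[84,64,37,20,64]},"x":33}
After op 17 (add /e/izd 12): {"e":{"g":[41,95,80,36],"i":{"il":87,"jwd":97,"s":9,"zaa":98},"izd":12,"z":{"eo":57,"h":39,"owe":79,"pq":51}},"fbs":{"cuy":78,"jx":92,"uc":{"koh":61,"z":61},"z":[84,64,37,20,64]},"x":33}
After op 18 (add /zrs 23): {"e":{"g":[41,95,80,36],"i":{"il":87,"jwd":97,"s":9,"zaa":98},"izd":12,"z":{"eo":57,"h":39,"owe":79,"pq":51}},"fbs":{"cuy":78,"jx":92,"uc":{"koh":61,"z":61},"z":[84,64,37,20,64]},"x":33,"zrs":23}
After op 19 (replace /fbs/z/1 15): {"e":{"g":[41,95,80,36],"i":{"il":87,"jwd":97,"s":9,"zaa":98},"izd":12,"z":{"eo":57,"h":39,"owe":79,"pq":51}},"fbs":{"cuy":78,"jx":92,"uc":{"koh":61,"z":61},"z":[84,15,37,20,64]},"x":33,"zrs":23}
After op 20 (remove /fbs/uc/koh): {"e":{"g":[41,95,80,36],"i":{"il":87,"jwd":97,"s":9,"zaa":98},"izd":12,"z":{"eo":57,"h":39,"owe":79,"pq":51}},"fbs":{"cuy":78,"jx":92,"uc":{"z":61},"z":[84,15,37,20,64]},"x":33,"zrs":23}

Answer: {"e":{"g":[41,95,80,36],"i":{"il":87,"jwd":97,"s":9,"zaa":98},"izd":12,"z":{"eo":57,"h":39,"owe":79,"pq":51}},"fbs":{"cuy":78,"jx":92,"uc":{"z":61},"z":[84,15,37,20,64]},"x":33,"zrs":23}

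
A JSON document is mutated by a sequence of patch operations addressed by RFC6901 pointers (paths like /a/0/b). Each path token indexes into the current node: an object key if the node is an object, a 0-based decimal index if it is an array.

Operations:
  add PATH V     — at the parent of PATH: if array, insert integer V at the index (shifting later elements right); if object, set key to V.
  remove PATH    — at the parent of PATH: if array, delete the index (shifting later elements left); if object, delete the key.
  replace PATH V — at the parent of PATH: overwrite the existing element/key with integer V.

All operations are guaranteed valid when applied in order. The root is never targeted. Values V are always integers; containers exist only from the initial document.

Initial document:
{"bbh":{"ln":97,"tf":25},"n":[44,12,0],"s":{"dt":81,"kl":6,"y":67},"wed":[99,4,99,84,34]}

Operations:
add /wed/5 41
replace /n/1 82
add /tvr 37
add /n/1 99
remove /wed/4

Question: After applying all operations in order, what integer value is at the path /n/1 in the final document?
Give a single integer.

After op 1 (add /wed/5 41): {"bbh":{"ln":97,"tf":25},"n":[44,12,0],"s":{"dt":81,"kl":6,"y":67},"wed":[99,4,99,84,34,41]}
After op 2 (replace /n/1 82): {"bbh":{"ln":97,"tf":25},"n":[44,82,0],"s":{"dt":81,"kl":6,"y":67},"wed":[99,4,99,84,34,41]}
After op 3 (add /tvr 37): {"bbh":{"ln":97,"tf":25},"n":[44,82,0],"s":{"dt":81,"kl":6,"y":67},"tvr":37,"wed":[99,4,99,84,34,41]}
After op 4 (add /n/1 99): {"bbh":{"ln":97,"tf":25},"n":[44,99,82,0],"s":{"dt":81,"kl":6,"y":67},"tvr":37,"wed":[99,4,99,84,34,41]}
After op 5 (remove /wed/4): {"bbh":{"ln":97,"tf":25},"n":[44,99,82,0],"s":{"dt":81,"kl":6,"y":67},"tvr":37,"wed":[99,4,99,84,41]}
Value at /n/1: 99

Answer: 99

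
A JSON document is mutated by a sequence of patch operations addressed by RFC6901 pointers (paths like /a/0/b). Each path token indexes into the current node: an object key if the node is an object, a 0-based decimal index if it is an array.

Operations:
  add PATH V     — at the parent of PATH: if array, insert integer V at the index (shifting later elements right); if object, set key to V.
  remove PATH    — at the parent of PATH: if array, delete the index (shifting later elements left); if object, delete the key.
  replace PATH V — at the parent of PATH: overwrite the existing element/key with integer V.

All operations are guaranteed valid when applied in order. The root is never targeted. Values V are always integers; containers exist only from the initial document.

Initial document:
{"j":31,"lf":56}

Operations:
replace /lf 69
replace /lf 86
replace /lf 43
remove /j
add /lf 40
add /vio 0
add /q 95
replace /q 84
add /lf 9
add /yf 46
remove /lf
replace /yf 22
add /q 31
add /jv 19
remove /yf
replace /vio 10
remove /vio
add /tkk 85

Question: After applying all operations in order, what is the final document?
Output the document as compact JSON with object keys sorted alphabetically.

After op 1 (replace /lf 69): {"j":31,"lf":69}
After op 2 (replace /lf 86): {"j":31,"lf":86}
After op 3 (replace /lf 43): {"j":31,"lf":43}
After op 4 (remove /j): {"lf":43}
After op 5 (add /lf 40): {"lf":40}
After op 6 (add /vio 0): {"lf":40,"vio":0}
After op 7 (add /q 95): {"lf":40,"q":95,"vio":0}
After op 8 (replace /q 84): {"lf":40,"q":84,"vio":0}
After op 9 (add /lf 9): {"lf":9,"q":84,"vio":0}
After op 10 (add /yf 46): {"lf":9,"q":84,"vio":0,"yf":46}
After op 11 (remove /lf): {"q":84,"vio":0,"yf":46}
After op 12 (replace /yf 22): {"q":84,"vio":0,"yf":22}
After op 13 (add /q 31): {"q":31,"vio":0,"yf":22}
After op 14 (add /jv 19): {"jv":19,"q":31,"vio":0,"yf":22}
After op 15 (remove /yf): {"jv":19,"q":31,"vio":0}
After op 16 (replace /vio 10): {"jv":19,"q":31,"vio":10}
After op 17 (remove /vio): {"jv":19,"q":31}
After op 18 (add /tkk 85): {"jv":19,"q":31,"tkk":85}

Answer: {"jv":19,"q":31,"tkk":85}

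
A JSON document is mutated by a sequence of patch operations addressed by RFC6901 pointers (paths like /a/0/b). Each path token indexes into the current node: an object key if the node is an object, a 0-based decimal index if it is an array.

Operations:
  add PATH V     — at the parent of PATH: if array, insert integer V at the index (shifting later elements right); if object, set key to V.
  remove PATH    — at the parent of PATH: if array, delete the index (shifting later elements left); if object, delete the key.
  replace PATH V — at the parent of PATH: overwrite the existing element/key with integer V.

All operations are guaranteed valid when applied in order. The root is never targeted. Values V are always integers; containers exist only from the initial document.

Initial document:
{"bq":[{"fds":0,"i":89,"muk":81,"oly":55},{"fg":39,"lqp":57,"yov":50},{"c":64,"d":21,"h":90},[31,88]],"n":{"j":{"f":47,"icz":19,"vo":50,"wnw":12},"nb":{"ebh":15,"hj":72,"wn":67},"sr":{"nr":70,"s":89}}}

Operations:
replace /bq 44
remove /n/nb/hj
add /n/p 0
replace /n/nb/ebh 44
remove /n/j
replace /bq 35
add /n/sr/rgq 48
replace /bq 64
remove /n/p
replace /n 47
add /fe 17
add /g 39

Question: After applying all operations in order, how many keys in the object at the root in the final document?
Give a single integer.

Answer: 4

Derivation:
After op 1 (replace /bq 44): {"bq":44,"n":{"j":{"f":47,"icz":19,"vo":50,"wnw":12},"nb":{"ebh":15,"hj":72,"wn":67},"sr":{"nr":70,"s":89}}}
After op 2 (remove /n/nb/hj): {"bq":44,"n":{"j":{"f":47,"icz":19,"vo":50,"wnw":12},"nb":{"ebh":15,"wn":67},"sr":{"nr":70,"s":89}}}
After op 3 (add /n/p 0): {"bq":44,"n":{"j":{"f":47,"icz":19,"vo":50,"wnw":12},"nb":{"ebh":15,"wn":67},"p":0,"sr":{"nr":70,"s":89}}}
After op 4 (replace /n/nb/ebh 44): {"bq":44,"n":{"j":{"f":47,"icz":19,"vo":50,"wnw":12},"nb":{"ebh":44,"wn":67},"p":0,"sr":{"nr":70,"s":89}}}
After op 5 (remove /n/j): {"bq":44,"n":{"nb":{"ebh":44,"wn":67},"p":0,"sr":{"nr":70,"s":89}}}
After op 6 (replace /bq 35): {"bq":35,"n":{"nb":{"ebh":44,"wn":67},"p":0,"sr":{"nr":70,"s":89}}}
After op 7 (add /n/sr/rgq 48): {"bq":35,"n":{"nb":{"ebh":44,"wn":67},"p":0,"sr":{"nr":70,"rgq":48,"s":89}}}
After op 8 (replace /bq 64): {"bq":64,"n":{"nb":{"ebh":44,"wn":67},"p":0,"sr":{"nr":70,"rgq":48,"s":89}}}
After op 9 (remove /n/p): {"bq":64,"n":{"nb":{"ebh":44,"wn":67},"sr":{"nr":70,"rgq":48,"s":89}}}
After op 10 (replace /n 47): {"bq":64,"n":47}
After op 11 (add /fe 17): {"bq":64,"fe":17,"n":47}
After op 12 (add /g 39): {"bq":64,"fe":17,"g":39,"n":47}
Size at the root: 4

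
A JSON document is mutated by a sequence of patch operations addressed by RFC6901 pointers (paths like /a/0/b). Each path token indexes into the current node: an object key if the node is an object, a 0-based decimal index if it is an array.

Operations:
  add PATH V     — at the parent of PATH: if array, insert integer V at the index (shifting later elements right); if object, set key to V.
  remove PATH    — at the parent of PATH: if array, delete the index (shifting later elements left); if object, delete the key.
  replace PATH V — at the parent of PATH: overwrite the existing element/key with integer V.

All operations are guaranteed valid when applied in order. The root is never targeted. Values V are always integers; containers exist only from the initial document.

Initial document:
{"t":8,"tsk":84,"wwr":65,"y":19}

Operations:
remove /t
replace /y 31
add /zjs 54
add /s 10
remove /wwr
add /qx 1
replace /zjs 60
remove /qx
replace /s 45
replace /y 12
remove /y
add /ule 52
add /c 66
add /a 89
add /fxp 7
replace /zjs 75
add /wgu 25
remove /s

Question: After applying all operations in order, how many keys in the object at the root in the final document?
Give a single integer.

Answer: 7

Derivation:
After op 1 (remove /t): {"tsk":84,"wwr":65,"y":19}
After op 2 (replace /y 31): {"tsk":84,"wwr":65,"y":31}
After op 3 (add /zjs 54): {"tsk":84,"wwr":65,"y":31,"zjs":54}
After op 4 (add /s 10): {"s":10,"tsk":84,"wwr":65,"y":31,"zjs":54}
After op 5 (remove /wwr): {"s":10,"tsk":84,"y":31,"zjs":54}
After op 6 (add /qx 1): {"qx":1,"s":10,"tsk":84,"y":31,"zjs":54}
After op 7 (replace /zjs 60): {"qx":1,"s":10,"tsk":84,"y":31,"zjs":60}
After op 8 (remove /qx): {"s":10,"tsk":84,"y":31,"zjs":60}
After op 9 (replace /s 45): {"s":45,"tsk":84,"y":31,"zjs":60}
After op 10 (replace /y 12): {"s":45,"tsk":84,"y":12,"zjs":60}
After op 11 (remove /y): {"s":45,"tsk":84,"zjs":60}
After op 12 (add /ule 52): {"s":45,"tsk":84,"ule":52,"zjs":60}
After op 13 (add /c 66): {"c":66,"s":45,"tsk":84,"ule":52,"zjs":60}
After op 14 (add /a 89): {"a":89,"c":66,"s":45,"tsk":84,"ule":52,"zjs":60}
After op 15 (add /fxp 7): {"a":89,"c":66,"fxp":7,"s":45,"tsk":84,"ule":52,"zjs":60}
After op 16 (replace /zjs 75): {"a":89,"c":66,"fxp":7,"s":45,"tsk":84,"ule":52,"zjs":75}
After op 17 (add /wgu 25): {"a":89,"c":66,"fxp":7,"s":45,"tsk":84,"ule":52,"wgu":25,"zjs":75}
After op 18 (remove /s): {"a":89,"c":66,"fxp":7,"tsk":84,"ule":52,"wgu":25,"zjs":75}
Size at the root: 7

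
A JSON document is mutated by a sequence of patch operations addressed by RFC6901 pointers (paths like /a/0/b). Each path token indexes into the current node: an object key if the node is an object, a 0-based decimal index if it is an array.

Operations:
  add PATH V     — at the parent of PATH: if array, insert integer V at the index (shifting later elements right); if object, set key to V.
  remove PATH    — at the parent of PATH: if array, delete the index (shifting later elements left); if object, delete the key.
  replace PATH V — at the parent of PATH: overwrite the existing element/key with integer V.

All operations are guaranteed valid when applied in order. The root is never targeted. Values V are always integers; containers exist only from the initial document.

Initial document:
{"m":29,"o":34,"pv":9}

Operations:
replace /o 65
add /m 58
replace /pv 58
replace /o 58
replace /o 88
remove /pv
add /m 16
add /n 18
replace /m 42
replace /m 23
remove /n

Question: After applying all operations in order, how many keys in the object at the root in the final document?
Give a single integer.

Answer: 2

Derivation:
After op 1 (replace /o 65): {"m":29,"o":65,"pv":9}
After op 2 (add /m 58): {"m":58,"o":65,"pv":9}
After op 3 (replace /pv 58): {"m":58,"o":65,"pv":58}
After op 4 (replace /o 58): {"m":58,"o":58,"pv":58}
After op 5 (replace /o 88): {"m":58,"o":88,"pv":58}
After op 6 (remove /pv): {"m":58,"o":88}
After op 7 (add /m 16): {"m":16,"o":88}
After op 8 (add /n 18): {"m":16,"n":18,"o":88}
After op 9 (replace /m 42): {"m":42,"n":18,"o":88}
After op 10 (replace /m 23): {"m":23,"n":18,"o":88}
After op 11 (remove /n): {"m":23,"o":88}
Size at the root: 2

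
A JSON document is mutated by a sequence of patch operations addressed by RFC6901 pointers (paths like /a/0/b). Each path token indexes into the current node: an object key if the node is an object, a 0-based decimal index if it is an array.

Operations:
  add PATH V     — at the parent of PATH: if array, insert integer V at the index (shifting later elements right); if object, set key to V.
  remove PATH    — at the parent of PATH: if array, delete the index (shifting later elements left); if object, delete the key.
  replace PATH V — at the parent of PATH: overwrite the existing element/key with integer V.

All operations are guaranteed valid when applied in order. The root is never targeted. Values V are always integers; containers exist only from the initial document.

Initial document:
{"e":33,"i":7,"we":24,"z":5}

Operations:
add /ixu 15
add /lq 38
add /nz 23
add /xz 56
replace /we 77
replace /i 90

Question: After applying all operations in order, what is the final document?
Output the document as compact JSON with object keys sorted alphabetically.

Answer: {"e":33,"i":90,"ixu":15,"lq":38,"nz":23,"we":77,"xz":56,"z":5}

Derivation:
After op 1 (add /ixu 15): {"e":33,"i":7,"ixu":15,"we":24,"z":5}
After op 2 (add /lq 38): {"e":33,"i":7,"ixu":15,"lq":38,"we":24,"z":5}
After op 3 (add /nz 23): {"e":33,"i":7,"ixu":15,"lq":38,"nz":23,"we":24,"z":5}
After op 4 (add /xz 56): {"e":33,"i":7,"ixu":15,"lq":38,"nz":23,"we":24,"xz":56,"z":5}
After op 5 (replace /we 77): {"e":33,"i":7,"ixu":15,"lq":38,"nz":23,"we":77,"xz":56,"z":5}
After op 6 (replace /i 90): {"e":33,"i":90,"ixu":15,"lq":38,"nz":23,"we":77,"xz":56,"z":5}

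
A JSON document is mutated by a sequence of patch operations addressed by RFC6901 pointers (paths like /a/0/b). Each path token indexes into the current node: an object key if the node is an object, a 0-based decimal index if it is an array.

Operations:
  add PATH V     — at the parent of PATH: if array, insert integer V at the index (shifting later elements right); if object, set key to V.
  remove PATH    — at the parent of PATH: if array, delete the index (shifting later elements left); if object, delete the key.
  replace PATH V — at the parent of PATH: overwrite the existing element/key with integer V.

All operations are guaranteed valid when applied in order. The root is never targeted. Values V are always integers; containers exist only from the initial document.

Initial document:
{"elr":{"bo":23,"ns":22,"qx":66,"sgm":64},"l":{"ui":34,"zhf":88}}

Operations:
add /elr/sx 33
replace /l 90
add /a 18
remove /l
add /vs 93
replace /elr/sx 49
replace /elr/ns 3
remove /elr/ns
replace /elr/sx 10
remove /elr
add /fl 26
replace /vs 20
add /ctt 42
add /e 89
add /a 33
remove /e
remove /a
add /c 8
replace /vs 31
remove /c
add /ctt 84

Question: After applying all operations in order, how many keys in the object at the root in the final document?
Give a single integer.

Answer: 3

Derivation:
After op 1 (add /elr/sx 33): {"elr":{"bo":23,"ns":22,"qx":66,"sgm":64,"sx":33},"l":{"ui":34,"zhf":88}}
After op 2 (replace /l 90): {"elr":{"bo":23,"ns":22,"qx":66,"sgm":64,"sx":33},"l":90}
After op 3 (add /a 18): {"a":18,"elr":{"bo":23,"ns":22,"qx":66,"sgm":64,"sx":33},"l":90}
After op 4 (remove /l): {"a":18,"elr":{"bo":23,"ns":22,"qx":66,"sgm":64,"sx":33}}
After op 5 (add /vs 93): {"a":18,"elr":{"bo":23,"ns":22,"qx":66,"sgm":64,"sx":33},"vs":93}
After op 6 (replace /elr/sx 49): {"a":18,"elr":{"bo":23,"ns":22,"qx":66,"sgm":64,"sx":49},"vs":93}
After op 7 (replace /elr/ns 3): {"a":18,"elr":{"bo":23,"ns":3,"qx":66,"sgm":64,"sx":49},"vs":93}
After op 8 (remove /elr/ns): {"a":18,"elr":{"bo":23,"qx":66,"sgm":64,"sx":49},"vs":93}
After op 9 (replace /elr/sx 10): {"a":18,"elr":{"bo":23,"qx":66,"sgm":64,"sx":10},"vs":93}
After op 10 (remove /elr): {"a":18,"vs":93}
After op 11 (add /fl 26): {"a":18,"fl":26,"vs":93}
After op 12 (replace /vs 20): {"a":18,"fl":26,"vs":20}
After op 13 (add /ctt 42): {"a":18,"ctt":42,"fl":26,"vs":20}
After op 14 (add /e 89): {"a":18,"ctt":42,"e":89,"fl":26,"vs":20}
After op 15 (add /a 33): {"a":33,"ctt":42,"e":89,"fl":26,"vs":20}
After op 16 (remove /e): {"a":33,"ctt":42,"fl":26,"vs":20}
After op 17 (remove /a): {"ctt":42,"fl":26,"vs":20}
After op 18 (add /c 8): {"c":8,"ctt":42,"fl":26,"vs":20}
After op 19 (replace /vs 31): {"c":8,"ctt":42,"fl":26,"vs":31}
After op 20 (remove /c): {"ctt":42,"fl":26,"vs":31}
After op 21 (add /ctt 84): {"ctt":84,"fl":26,"vs":31}
Size at the root: 3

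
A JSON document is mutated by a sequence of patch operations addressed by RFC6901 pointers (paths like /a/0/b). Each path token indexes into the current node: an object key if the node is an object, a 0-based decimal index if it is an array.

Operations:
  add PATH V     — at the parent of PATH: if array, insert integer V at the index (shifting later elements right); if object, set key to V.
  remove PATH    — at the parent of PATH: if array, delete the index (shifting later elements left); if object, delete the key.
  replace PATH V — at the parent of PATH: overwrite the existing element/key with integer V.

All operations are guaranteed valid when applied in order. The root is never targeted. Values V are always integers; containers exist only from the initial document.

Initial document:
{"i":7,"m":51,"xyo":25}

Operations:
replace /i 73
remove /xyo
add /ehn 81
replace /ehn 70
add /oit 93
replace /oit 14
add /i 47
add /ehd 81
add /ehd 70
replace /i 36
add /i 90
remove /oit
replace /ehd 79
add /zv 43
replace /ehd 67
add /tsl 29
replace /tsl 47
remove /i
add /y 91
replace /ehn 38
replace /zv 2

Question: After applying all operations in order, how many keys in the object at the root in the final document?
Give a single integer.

After op 1 (replace /i 73): {"i":73,"m":51,"xyo":25}
After op 2 (remove /xyo): {"i":73,"m":51}
After op 3 (add /ehn 81): {"ehn":81,"i":73,"m":51}
After op 4 (replace /ehn 70): {"ehn":70,"i":73,"m":51}
After op 5 (add /oit 93): {"ehn":70,"i":73,"m":51,"oit":93}
After op 6 (replace /oit 14): {"ehn":70,"i":73,"m":51,"oit":14}
After op 7 (add /i 47): {"ehn":70,"i":47,"m":51,"oit":14}
After op 8 (add /ehd 81): {"ehd":81,"ehn":70,"i":47,"m":51,"oit":14}
After op 9 (add /ehd 70): {"ehd":70,"ehn":70,"i":47,"m":51,"oit":14}
After op 10 (replace /i 36): {"ehd":70,"ehn":70,"i":36,"m":51,"oit":14}
After op 11 (add /i 90): {"ehd":70,"ehn":70,"i":90,"m":51,"oit":14}
After op 12 (remove /oit): {"ehd":70,"ehn":70,"i":90,"m":51}
After op 13 (replace /ehd 79): {"ehd":79,"ehn":70,"i":90,"m":51}
After op 14 (add /zv 43): {"ehd":79,"ehn":70,"i":90,"m":51,"zv":43}
After op 15 (replace /ehd 67): {"ehd":67,"ehn":70,"i":90,"m":51,"zv":43}
After op 16 (add /tsl 29): {"ehd":67,"ehn":70,"i":90,"m":51,"tsl":29,"zv":43}
After op 17 (replace /tsl 47): {"ehd":67,"ehn":70,"i":90,"m":51,"tsl":47,"zv":43}
After op 18 (remove /i): {"ehd":67,"ehn":70,"m":51,"tsl":47,"zv":43}
After op 19 (add /y 91): {"ehd":67,"ehn":70,"m":51,"tsl":47,"y":91,"zv":43}
After op 20 (replace /ehn 38): {"ehd":67,"ehn":38,"m":51,"tsl":47,"y":91,"zv":43}
After op 21 (replace /zv 2): {"ehd":67,"ehn":38,"m":51,"tsl":47,"y":91,"zv":2}
Size at the root: 6

Answer: 6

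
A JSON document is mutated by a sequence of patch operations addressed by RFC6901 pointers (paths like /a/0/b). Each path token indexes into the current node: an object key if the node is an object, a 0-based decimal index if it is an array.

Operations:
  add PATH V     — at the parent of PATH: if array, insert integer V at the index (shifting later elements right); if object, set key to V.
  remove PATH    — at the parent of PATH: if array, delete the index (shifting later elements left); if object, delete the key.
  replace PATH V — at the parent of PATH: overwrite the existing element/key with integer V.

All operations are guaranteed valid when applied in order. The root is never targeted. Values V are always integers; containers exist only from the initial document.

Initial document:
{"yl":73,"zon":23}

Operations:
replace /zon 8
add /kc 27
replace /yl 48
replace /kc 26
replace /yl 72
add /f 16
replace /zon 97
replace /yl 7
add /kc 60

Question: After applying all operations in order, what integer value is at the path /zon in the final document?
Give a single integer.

Answer: 97

Derivation:
After op 1 (replace /zon 8): {"yl":73,"zon":8}
After op 2 (add /kc 27): {"kc":27,"yl":73,"zon":8}
After op 3 (replace /yl 48): {"kc":27,"yl":48,"zon":8}
After op 4 (replace /kc 26): {"kc":26,"yl":48,"zon":8}
After op 5 (replace /yl 72): {"kc":26,"yl":72,"zon":8}
After op 6 (add /f 16): {"f":16,"kc":26,"yl":72,"zon":8}
After op 7 (replace /zon 97): {"f":16,"kc":26,"yl":72,"zon":97}
After op 8 (replace /yl 7): {"f":16,"kc":26,"yl":7,"zon":97}
After op 9 (add /kc 60): {"f":16,"kc":60,"yl":7,"zon":97}
Value at /zon: 97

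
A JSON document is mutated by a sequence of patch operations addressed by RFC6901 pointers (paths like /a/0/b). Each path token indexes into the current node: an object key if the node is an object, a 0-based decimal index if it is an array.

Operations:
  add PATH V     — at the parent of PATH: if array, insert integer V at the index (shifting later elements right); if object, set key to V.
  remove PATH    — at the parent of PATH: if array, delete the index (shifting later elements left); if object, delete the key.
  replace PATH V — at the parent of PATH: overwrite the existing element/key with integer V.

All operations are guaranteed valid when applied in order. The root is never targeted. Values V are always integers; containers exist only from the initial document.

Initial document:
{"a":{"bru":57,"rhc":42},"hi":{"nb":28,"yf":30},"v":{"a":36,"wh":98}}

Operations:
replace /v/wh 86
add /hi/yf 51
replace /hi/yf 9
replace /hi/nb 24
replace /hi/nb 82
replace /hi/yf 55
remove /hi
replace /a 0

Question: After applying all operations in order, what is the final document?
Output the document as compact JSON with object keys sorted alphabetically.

After op 1 (replace /v/wh 86): {"a":{"bru":57,"rhc":42},"hi":{"nb":28,"yf":30},"v":{"a":36,"wh":86}}
After op 2 (add /hi/yf 51): {"a":{"bru":57,"rhc":42},"hi":{"nb":28,"yf":51},"v":{"a":36,"wh":86}}
After op 3 (replace /hi/yf 9): {"a":{"bru":57,"rhc":42},"hi":{"nb":28,"yf":9},"v":{"a":36,"wh":86}}
After op 4 (replace /hi/nb 24): {"a":{"bru":57,"rhc":42},"hi":{"nb":24,"yf":9},"v":{"a":36,"wh":86}}
After op 5 (replace /hi/nb 82): {"a":{"bru":57,"rhc":42},"hi":{"nb":82,"yf":9},"v":{"a":36,"wh":86}}
After op 6 (replace /hi/yf 55): {"a":{"bru":57,"rhc":42},"hi":{"nb":82,"yf":55},"v":{"a":36,"wh":86}}
After op 7 (remove /hi): {"a":{"bru":57,"rhc":42},"v":{"a":36,"wh":86}}
After op 8 (replace /a 0): {"a":0,"v":{"a":36,"wh":86}}

Answer: {"a":0,"v":{"a":36,"wh":86}}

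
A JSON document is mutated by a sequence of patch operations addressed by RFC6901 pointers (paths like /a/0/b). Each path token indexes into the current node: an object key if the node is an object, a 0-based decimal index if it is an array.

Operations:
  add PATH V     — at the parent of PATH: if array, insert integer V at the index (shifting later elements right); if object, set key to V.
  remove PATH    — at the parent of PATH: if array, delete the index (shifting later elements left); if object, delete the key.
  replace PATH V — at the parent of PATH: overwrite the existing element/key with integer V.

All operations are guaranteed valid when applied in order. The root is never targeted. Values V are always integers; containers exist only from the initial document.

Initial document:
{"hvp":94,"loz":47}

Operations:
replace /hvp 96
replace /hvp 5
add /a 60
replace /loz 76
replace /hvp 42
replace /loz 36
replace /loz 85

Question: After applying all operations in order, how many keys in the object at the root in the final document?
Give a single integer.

After op 1 (replace /hvp 96): {"hvp":96,"loz":47}
After op 2 (replace /hvp 5): {"hvp":5,"loz":47}
After op 3 (add /a 60): {"a":60,"hvp":5,"loz":47}
After op 4 (replace /loz 76): {"a":60,"hvp":5,"loz":76}
After op 5 (replace /hvp 42): {"a":60,"hvp":42,"loz":76}
After op 6 (replace /loz 36): {"a":60,"hvp":42,"loz":36}
After op 7 (replace /loz 85): {"a":60,"hvp":42,"loz":85}
Size at the root: 3

Answer: 3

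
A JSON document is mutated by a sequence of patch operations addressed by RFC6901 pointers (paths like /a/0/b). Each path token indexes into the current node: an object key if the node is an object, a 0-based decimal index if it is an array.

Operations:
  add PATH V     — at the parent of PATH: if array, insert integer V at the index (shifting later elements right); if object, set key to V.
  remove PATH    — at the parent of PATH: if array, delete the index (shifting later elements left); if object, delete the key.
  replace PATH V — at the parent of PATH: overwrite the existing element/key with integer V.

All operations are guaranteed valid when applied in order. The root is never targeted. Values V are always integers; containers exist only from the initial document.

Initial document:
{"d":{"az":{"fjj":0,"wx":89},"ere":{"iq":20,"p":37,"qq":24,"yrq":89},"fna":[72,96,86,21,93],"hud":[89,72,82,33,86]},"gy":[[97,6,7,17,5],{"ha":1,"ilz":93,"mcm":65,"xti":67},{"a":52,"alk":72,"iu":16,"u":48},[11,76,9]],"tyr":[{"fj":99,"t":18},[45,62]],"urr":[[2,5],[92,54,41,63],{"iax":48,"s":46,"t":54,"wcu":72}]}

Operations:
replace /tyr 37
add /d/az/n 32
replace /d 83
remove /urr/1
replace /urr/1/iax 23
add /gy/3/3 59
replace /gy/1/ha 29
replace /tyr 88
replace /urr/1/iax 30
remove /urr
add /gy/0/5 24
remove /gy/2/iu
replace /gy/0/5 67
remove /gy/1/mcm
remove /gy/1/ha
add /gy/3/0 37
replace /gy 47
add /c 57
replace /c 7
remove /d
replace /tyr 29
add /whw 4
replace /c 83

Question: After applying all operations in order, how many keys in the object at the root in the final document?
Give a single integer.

After op 1 (replace /tyr 37): {"d":{"az":{"fjj":0,"wx":89},"ere":{"iq":20,"p":37,"qq":24,"yrq":89},"fna":[72,96,86,21,93],"hud":[89,72,82,33,86]},"gy":[[97,6,7,17,5],{"ha":1,"ilz":93,"mcm":65,"xti":67},{"a":52,"alk":72,"iu":16,"u":48},[11,76,9]],"tyr":37,"urr":[[2,5],[92,54,41,63],{"iax":48,"s":46,"t":54,"wcu":72}]}
After op 2 (add /d/az/n 32): {"d":{"az":{"fjj":0,"n":32,"wx":89},"ere":{"iq":20,"p":37,"qq":24,"yrq":89},"fna":[72,96,86,21,93],"hud":[89,72,82,33,86]},"gy":[[97,6,7,17,5],{"ha":1,"ilz":93,"mcm":65,"xti":67},{"a":52,"alk":72,"iu":16,"u":48},[11,76,9]],"tyr":37,"urr":[[2,5],[92,54,41,63],{"iax":48,"s":46,"t":54,"wcu":72}]}
After op 3 (replace /d 83): {"d":83,"gy":[[97,6,7,17,5],{"ha":1,"ilz":93,"mcm":65,"xti":67},{"a":52,"alk":72,"iu":16,"u":48},[11,76,9]],"tyr":37,"urr":[[2,5],[92,54,41,63],{"iax":48,"s":46,"t":54,"wcu":72}]}
After op 4 (remove /urr/1): {"d":83,"gy":[[97,6,7,17,5],{"ha":1,"ilz":93,"mcm":65,"xti":67},{"a":52,"alk":72,"iu":16,"u":48},[11,76,9]],"tyr":37,"urr":[[2,5],{"iax":48,"s":46,"t":54,"wcu":72}]}
After op 5 (replace /urr/1/iax 23): {"d":83,"gy":[[97,6,7,17,5],{"ha":1,"ilz":93,"mcm":65,"xti":67},{"a":52,"alk":72,"iu":16,"u":48},[11,76,9]],"tyr":37,"urr":[[2,5],{"iax":23,"s":46,"t":54,"wcu":72}]}
After op 6 (add /gy/3/3 59): {"d":83,"gy":[[97,6,7,17,5],{"ha":1,"ilz":93,"mcm":65,"xti":67},{"a":52,"alk":72,"iu":16,"u":48},[11,76,9,59]],"tyr":37,"urr":[[2,5],{"iax":23,"s":46,"t":54,"wcu":72}]}
After op 7 (replace /gy/1/ha 29): {"d":83,"gy":[[97,6,7,17,5],{"ha":29,"ilz":93,"mcm":65,"xti":67},{"a":52,"alk":72,"iu":16,"u":48},[11,76,9,59]],"tyr":37,"urr":[[2,5],{"iax":23,"s":46,"t":54,"wcu":72}]}
After op 8 (replace /tyr 88): {"d":83,"gy":[[97,6,7,17,5],{"ha":29,"ilz":93,"mcm":65,"xti":67},{"a":52,"alk":72,"iu":16,"u":48},[11,76,9,59]],"tyr":88,"urr":[[2,5],{"iax":23,"s":46,"t":54,"wcu":72}]}
After op 9 (replace /urr/1/iax 30): {"d":83,"gy":[[97,6,7,17,5],{"ha":29,"ilz":93,"mcm":65,"xti":67},{"a":52,"alk":72,"iu":16,"u":48},[11,76,9,59]],"tyr":88,"urr":[[2,5],{"iax":30,"s":46,"t":54,"wcu":72}]}
After op 10 (remove /urr): {"d":83,"gy":[[97,6,7,17,5],{"ha":29,"ilz":93,"mcm":65,"xti":67},{"a":52,"alk":72,"iu":16,"u":48},[11,76,9,59]],"tyr":88}
After op 11 (add /gy/0/5 24): {"d":83,"gy":[[97,6,7,17,5,24],{"ha":29,"ilz":93,"mcm":65,"xti":67},{"a":52,"alk":72,"iu":16,"u":48},[11,76,9,59]],"tyr":88}
After op 12 (remove /gy/2/iu): {"d":83,"gy":[[97,6,7,17,5,24],{"ha":29,"ilz":93,"mcm":65,"xti":67},{"a":52,"alk":72,"u":48},[11,76,9,59]],"tyr":88}
After op 13 (replace /gy/0/5 67): {"d":83,"gy":[[97,6,7,17,5,67],{"ha":29,"ilz":93,"mcm":65,"xti":67},{"a":52,"alk":72,"u":48},[11,76,9,59]],"tyr":88}
After op 14 (remove /gy/1/mcm): {"d":83,"gy":[[97,6,7,17,5,67],{"ha":29,"ilz":93,"xti":67},{"a":52,"alk":72,"u":48},[11,76,9,59]],"tyr":88}
After op 15 (remove /gy/1/ha): {"d":83,"gy":[[97,6,7,17,5,67],{"ilz":93,"xti":67},{"a":52,"alk":72,"u":48},[11,76,9,59]],"tyr":88}
After op 16 (add /gy/3/0 37): {"d":83,"gy":[[97,6,7,17,5,67],{"ilz":93,"xti":67},{"a":52,"alk":72,"u":48},[37,11,76,9,59]],"tyr":88}
After op 17 (replace /gy 47): {"d":83,"gy":47,"tyr":88}
After op 18 (add /c 57): {"c":57,"d":83,"gy":47,"tyr":88}
After op 19 (replace /c 7): {"c":7,"d":83,"gy":47,"tyr":88}
After op 20 (remove /d): {"c":7,"gy":47,"tyr":88}
After op 21 (replace /tyr 29): {"c":7,"gy":47,"tyr":29}
After op 22 (add /whw 4): {"c":7,"gy":47,"tyr":29,"whw":4}
After op 23 (replace /c 83): {"c":83,"gy":47,"tyr":29,"whw":4}
Size at the root: 4

Answer: 4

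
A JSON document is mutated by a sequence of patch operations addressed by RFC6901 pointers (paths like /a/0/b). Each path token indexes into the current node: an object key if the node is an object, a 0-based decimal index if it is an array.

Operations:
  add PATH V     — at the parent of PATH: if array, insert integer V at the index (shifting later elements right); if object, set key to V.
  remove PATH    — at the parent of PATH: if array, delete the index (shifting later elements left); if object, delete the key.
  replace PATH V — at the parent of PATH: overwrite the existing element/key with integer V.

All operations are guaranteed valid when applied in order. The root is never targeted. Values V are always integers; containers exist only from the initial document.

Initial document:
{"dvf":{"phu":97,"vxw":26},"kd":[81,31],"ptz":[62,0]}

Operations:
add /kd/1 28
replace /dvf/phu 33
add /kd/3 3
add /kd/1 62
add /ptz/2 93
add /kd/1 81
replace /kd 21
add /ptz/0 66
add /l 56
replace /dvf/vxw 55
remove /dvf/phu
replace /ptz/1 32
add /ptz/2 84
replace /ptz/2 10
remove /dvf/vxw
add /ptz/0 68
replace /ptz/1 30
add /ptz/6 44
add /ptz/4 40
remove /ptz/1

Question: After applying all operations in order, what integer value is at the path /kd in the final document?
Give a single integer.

After op 1 (add /kd/1 28): {"dvf":{"phu":97,"vxw":26},"kd":[81,28,31],"ptz":[62,0]}
After op 2 (replace /dvf/phu 33): {"dvf":{"phu":33,"vxw":26},"kd":[81,28,31],"ptz":[62,0]}
After op 3 (add /kd/3 3): {"dvf":{"phu":33,"vxw":26},"kd":[81,28,31,3],"ptz":[62,0]}
After op 4 (add /kd/1 62): {"dvf":{"phu":33,"vxw":26},"kd":[81,62,28,31,3],"ptz":[62,0]}
After op 5 (add /ptz/2 93): {"dvf":{"phu":33,"vxw":26},"kd":[81,62,28,31,3],"ptz":[62,0,93]}
After op 6 (add /kd/1 81): {"dvf":{"phu":33,"vxw":26},"kd":[81,81,62,28,31,3],"ptz":[62,0,93]}
After op 7 (replace /kd 21): {"dvf":{"phu":33,"vxw":26},"kd":21,"ptz":[62,0,93]}
After op 8 (add /ptz/0 66): {"dvf":{"phu":33,"vxw":26},"kd":21,"ptz":[66,62,0,93]}
After op 9 (add /l 56): {"dvf":{"phu":33,"vxw":26},"kd":21,"l":56,"ptz":[66,62,0,93]}
After op 10 (replace /dvf/vxw 55): {"dvf":{"phu":33,"vxw":55},"kd":21,"l":56,"ptz":[66,62,0,93]}
After op 11 (remove /dvf/phu): {"dvf":{"vxw":55},"kd":21,"l":56,"ptz":[66,62,0,93]}
After op 12 (replace /ptz/1 32): {"dvf":{"vxw":55},"kd":21,"l":56,"ptz":[66,32,0,93]}
After op 13 (add /ptz/2 84): {"dvf":{"vxw":55},"kd":21,"l":56,"ptz":[66,32,84,0,93]}
After op 14 (replace /ptz/2 10): {"dvf":{"vxw":55},"kd":21,"l":56,"ptz":[66,32,10,0,93]}
After op 15 (remove /dvf/vxw): {"dvf":{},"kd":21,"l":56,"ptz":[66,32,10,0,93]}
After op 16 (add /ptz/0 68): {"dvf":{},"kd":21,"l":56,"ptz":[68,66,32,10,0,93]}
After op 17 (replace /ptz/1 30): {"dvf":{},"kd":21,"l":56,"ptz":[68,30,32,10,0,93]}
After op 18 (add /ptz/6 44): {"dvf":{},"kd":21,"l":56,"ptz":[68,30,32,10,0,93,44]}
After op 19 (add /ptz/4 40): {"dvf":{},"kd":21,"l":56,"ptz":[68,30,32,10,40,0,93,44]}
After op 20 (remove /ptz/1): {"dvf":{},"kd":21,"l":56,"ptz":[68,32,10,40,0,93,44]}
Value at /kd: 21

Answer: 21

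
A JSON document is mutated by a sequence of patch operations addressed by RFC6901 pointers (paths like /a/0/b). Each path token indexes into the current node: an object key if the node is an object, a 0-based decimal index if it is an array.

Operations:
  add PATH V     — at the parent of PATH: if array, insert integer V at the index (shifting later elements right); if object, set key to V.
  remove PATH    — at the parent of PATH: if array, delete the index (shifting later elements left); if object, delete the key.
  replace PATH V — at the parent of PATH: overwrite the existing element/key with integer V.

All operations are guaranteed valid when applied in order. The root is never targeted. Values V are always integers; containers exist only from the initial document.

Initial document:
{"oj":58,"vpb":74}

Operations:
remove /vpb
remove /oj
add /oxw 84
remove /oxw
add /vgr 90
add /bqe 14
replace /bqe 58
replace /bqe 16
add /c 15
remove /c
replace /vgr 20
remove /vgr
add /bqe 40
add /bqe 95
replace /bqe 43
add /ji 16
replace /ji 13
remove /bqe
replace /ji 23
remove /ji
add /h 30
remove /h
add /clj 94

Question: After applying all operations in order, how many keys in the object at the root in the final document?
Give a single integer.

After op 1 (remove /vpb): {"oj":58}
After op 2 (remove /oj): {}
After op 3 (add /oxw 84): {"oxw":84}
After op 4 (remove /oxw): {}
After op 5 (add /vgr 90): {"vgr":90}
After op 6 (add /bqe 14): {"bqe":14,"vgr":90}
After op 7 (replace /bqe 58): {"bqe":58,"vgr":90}
After op 8 (replace /bqe 16): {"bqe":16,"vgr":90}
After op 9 (add /c 15): {"bqe":16,"c":15,"vgr":90}
After op 10 (remove /c): {"bqe":16,"vgr":90}
After op 11 (replace /vgr 20): {"bqe":16,"vgr":20}
After op 12 (remove /vgr): {"bqe":16}
After op 13 (add /bqe 40): {"bqe":40}
After op 14 (add /bqe 95): {"bqe":95}
After op 15 (replace /bqe 43): {"bqe":43}
After op 16 (add /ji 16): {"bqe":43,"ji":16}
After op 17 (replace /ji 13): {"bqe":43,"ji":13}
After op 18 (remove /bqe): {"ji":13}
After op 19 (replace /ji 23): {"ji":23}
After op 20 (remove /ji): {}
After op 21 (add /h 30): {"h":30}
After op 22 (remove /h): {}
After op 23 (add /clj 94): {"clj":94}
Size at the root: 1

Answer: 1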